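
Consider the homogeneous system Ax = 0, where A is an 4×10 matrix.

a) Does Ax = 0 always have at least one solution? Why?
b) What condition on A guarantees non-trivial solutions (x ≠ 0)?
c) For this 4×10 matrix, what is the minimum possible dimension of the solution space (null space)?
a) Yes, x = 0 is always a solution. b) When A has linearly dependent columns (rank < n). c) Minimum nullity = 6.

a) x = 0 satisfies A·0 = 0, so the zero vector is always a solution.
b) Non-trivial solutions exist iff the columns of A are linearly dependent, equivalently rank(A) < n (the number of columns).
c) By rank-nullity, rank(A) + nullity(A) = n = 10. Since A has only 4 rows, rank(A) ≤ 4, so nullity(A) ≥ 10 - 4 = 6.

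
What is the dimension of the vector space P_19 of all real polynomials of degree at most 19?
Dimension = 20

A polynomial of degree at most 19 can be written as a₀ + a₁x + a₂x² + … + a_19x^19, with 20 free coefficients a₀, …, a_19.
The set {1, x, x², …, x^19} is a basis: it spans P_19 (every such polynomial is a linear combination of these) and is linearly independent (a polynomial is zero iff all its coefficients are zero).
Therefore dim(P_19) = 19 + 1 = 20.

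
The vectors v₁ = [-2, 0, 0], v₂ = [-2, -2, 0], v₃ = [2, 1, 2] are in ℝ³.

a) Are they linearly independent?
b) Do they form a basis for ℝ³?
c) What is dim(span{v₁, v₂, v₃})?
Yes independent, yes basis, dim = 3

Stack v₁, v₂, v₃ as rows of a 3×3 matrix.
[[-2, 0, 0]; [-2, -2, 0]; [2, 1, 2]] is already lower triangular with nonzero diagonal entries (-2, -2, 2), so its determinant is the product of the diagonal entries, det = (-2)·(-2)·(2) = 8 ≠ 0, and the rows are linearly independent.
Three linearly independent vectors in ℝ³ form a basis for ℝ³, so dim(span{v₁,v₂,v₃}) = 3.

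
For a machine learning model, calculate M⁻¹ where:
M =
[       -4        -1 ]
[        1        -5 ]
det(M) = 21
M⁻¹ =
[    -5/21      1/21 ]
[    -1/21     -4/21 ]

For a 2×2 matrix M = [[a, b], [c, d]] with det(M) ≠ 0, M⁻¹ = (1/det(M)) * [[d, -b], [-c, a]].
det(M) = (-4)*(-5) - (-1)*(1) = 20 + 1 = 21.
M⁻¹ = (1/21) * [[-5, 1], [-1, -4]].
Dividing each entry by 21 and reducing:
M⁻¹ =
[    -5/21      1/21 ]
[    -1/21     -4/21 ]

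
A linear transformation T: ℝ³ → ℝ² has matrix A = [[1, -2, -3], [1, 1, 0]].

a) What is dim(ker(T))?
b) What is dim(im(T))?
dim(ker) = 1, dim(im) = 2

The two rows are not scalar multiples of one another (no single k satisfies row 2 = k × row 1), so they are linearly independent.
Thus rank(A) = 2.
dim(im(T)) = rank(A) = 2.
By the rank-nullity theorem applied to T: ℝ³ → ℝ², rank(A) + nullity(A) = 3 (the domain dimension), so dim(ker(T)) = 3 - 2 = 1.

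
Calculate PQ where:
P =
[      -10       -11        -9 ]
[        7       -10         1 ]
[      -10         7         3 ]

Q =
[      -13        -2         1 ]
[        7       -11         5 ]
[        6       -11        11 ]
PQ =
[       -1       240      -164 ]
[     -155        85       -32 ]
[      197       -90        58 ]

Matrix multiplication: (PQ)[i][j] = sum over k of P[i][k] * Q[k][j].
  (PQ)[0][0] = (-10)*(-13) + (-11)*(7) + (-9)*(6) = -1
  (PQ)[0][1] = (-10)*(-2) + (-11)*(-11) + (-9)*(-11) = 240
  (PQ)[0][2] = (-10)*(1) + (-11)*(5) + (-9)*(11) = -164
  (PQ)[1][0] = (7)*(-13) + (-10)*(7) + (1)*(6) = -155
  (PQ)[1][1] = (7)*(-2) + (-10)*(-11) + (1)*(-11) = 85
  (PQ)[1][2] = (7)*(1) + (-10)*(5) + (1)*(11) = -32
  (PQ)[2][0] = (-10)*(-13) + (7)*(7) + (3)*(6) = 197
  (PQ)[2][1] = (-10)*(-2) + (7)*(-11) + (3)*(-11) = -90
  (PQ)[2][2] = (-10)*(1) + (7)*(5) + (3)*(11) = 58
PQ =
[       -1       240      -164 ]
[     -155        85       -32 ]
[      197       -90        58 ]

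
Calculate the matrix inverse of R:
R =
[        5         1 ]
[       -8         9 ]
det(R) = 53
R⁻¹ =
[     9/53     -1/53 ]
[     8/53      5/53 ]

For a 2×2 matrix R = [[a, b], [c, d]] with det(R) ≠ 0, R⁻¹ = (1/det(R)) * [[d, -b], [-c, a]].
det(R) = (5)*(9) - (1)*(-8) = 45 + 8 = 53.
R⁻¹ = (1/53) * [[9, -1], [8, 5]].
Dividing each entry by 53 and reducing:
R⁻¹ =
[     9/53     -1/53 ]
[     8/53      5/53 ]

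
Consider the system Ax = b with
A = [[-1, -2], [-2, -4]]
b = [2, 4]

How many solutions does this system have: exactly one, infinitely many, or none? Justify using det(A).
Infinitely many solutions

det(A) = (-1)*(-4) - (-2)*(-2) = 0, so A is singular (column 2 is 2 times column 1).
b = [2, 4] = -2 * column 1 of A, so b lies in the column space of A.
A singular matrix whose right-hand side is in its column space gives a 1-parameter family of solutions — infinitely many.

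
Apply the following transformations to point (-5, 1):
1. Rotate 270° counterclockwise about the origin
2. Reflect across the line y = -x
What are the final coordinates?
(-5, -1)

Step 1: Rotate 270° → (1, 5)
Step 2: Reflect across the line y = -x → (-5, -1)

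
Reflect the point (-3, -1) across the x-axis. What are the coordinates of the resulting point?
(-3, 1)

Reflection across x-axis: (-3, -1) → (-3, 1)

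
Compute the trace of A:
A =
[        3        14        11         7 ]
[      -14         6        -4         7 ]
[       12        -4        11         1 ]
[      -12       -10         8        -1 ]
tr(A) = 3 + 6 + 11 - 1 = 19

The trace of a square matrix is the sum of its diagonal entries.
Diagonal entries of A: A[0][0] = 3, A[1][1] = 6, A[2][2] = 11, A[3][3] = -1.
tr(A) = 3 + 6 + 11 - 1 = 19.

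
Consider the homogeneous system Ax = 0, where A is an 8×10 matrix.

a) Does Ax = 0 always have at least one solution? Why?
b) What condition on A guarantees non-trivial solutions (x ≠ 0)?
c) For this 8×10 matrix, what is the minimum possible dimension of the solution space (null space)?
a) Yes, x = 0 is always a solution. b) When A has linearly dependent columns (rank < n). c) Minimum nullity = 2.

a) x = 0 satisfies A·0 = 0, so the zero vector is always a solution.
b) Non-trivial solutions exist iff the columns of A are linearly dependent, equivalently rank(A) < n (the number of columns).
c) By rank-nullity, rank(A) + nullity(A) = n = 10. Since A has only 8 rows, rank(A) ≤ 8, so nullity(A) ≥ 10 - 8 = 2.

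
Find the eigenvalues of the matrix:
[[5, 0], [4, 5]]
λ = 5 and λ = 5

Characteristic equation: det(A - λI) = 0
λ² - (trace)λ + (det) = 0
λ² - (10)λ + (25) = 0
λ² - 10λ + 25 = 0
Solving: λ = 5, 5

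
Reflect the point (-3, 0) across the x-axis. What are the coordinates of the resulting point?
(-3, 0)

Reflection across x-axis: (-3, 0) → (-3, 0)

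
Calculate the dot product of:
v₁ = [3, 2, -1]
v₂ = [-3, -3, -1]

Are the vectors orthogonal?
-14, No

The dot product is the sum of products of corresponding components.
v₁·v₂ = (3)*(-3) + (2)*(-3) + (-1)*(-1) = -9 - 6 + 1 = -14.
Two vectors are orthogonal iff their dot product is 0; here the dot product is -14, so the vectors are not orthogonal.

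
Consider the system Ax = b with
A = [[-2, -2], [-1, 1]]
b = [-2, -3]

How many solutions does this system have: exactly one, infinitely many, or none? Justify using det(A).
Exactly one solution

Compute det(A) = (-2)*(1) - (-2)*(-1) = -4.
Because det(A) ≠ 0, A is invertible and Ax = b has a unique solution for every b (here x = A⁻¹ b).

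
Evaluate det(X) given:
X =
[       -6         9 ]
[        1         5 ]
det(X) = -39

For a 2×2 matrix [[a, b], [c, d]], det = a*d - b*c.
det(X) = (-6)*(5) - (9)*(1) = -30 - 9 = -39.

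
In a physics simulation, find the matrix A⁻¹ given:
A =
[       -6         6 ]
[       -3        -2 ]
det(A) = 30
A⁻¹ =
[    -1/15      -1/5 ]
[     1/10      -1/5 ]

For a 2×2 matrix A = [[a, b], [c, d]] with det(A) ≠ 0, A⁻¹ = (1/det(A)) * [[d, -b], [-c, a]].
det(A) = (-6)*(-2) - (6)*(-3) = 12 + 18 = 30.
A⁻¹ = (1/30) * [[-2, -6], [3, -6]].
Dividing each entry by 30 and reducing:
A⁻¹ =
[    -1/15      -1/5 ]
[     1/10      -1/5 ]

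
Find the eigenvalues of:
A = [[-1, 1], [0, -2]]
λ = -2, -1

Solve det(A - λI) = 0. For a 2×2 matrix this is λ² - (trace)λ + det = 0.
trace(A) = -1 - 2 = -3.
det(A) = (-1)*(-2) - (1)*(0) = 2 - 0 = 2.
Characteristic equation: λ² - (-3)λ + (2) = 0.
Discriminant: (-3)² - 4*(2) = 9 - 8 = 1.
Roots: λ = (-3 ± √1) / 2 = -2, -1.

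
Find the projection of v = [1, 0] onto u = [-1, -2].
[1/5, 2/5]

The projection of v onto u is proj_u(v) = ((v·u) / (u·u)) · u.
v·u = (1)*(-1) + (0)*(-2) = -1.
u·u = (-1)*(-1) + (-2)*(-2) = 5.
coefficient = -1 / 5 = -1/5.
proj_u(v) = -1/5 · [-1, -2] = [1/5, 2/5].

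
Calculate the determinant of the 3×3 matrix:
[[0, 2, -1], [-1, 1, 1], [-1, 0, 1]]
-1

Expansion along first row:
det = 0·det([[1,1],[0,1]]) - 2·det([[-1,1],[-1,1]]) + -1·det([[-1,1],[-1,0]])
    = 0·(1·1 - 1·0) - 2·(-1·1 - 1·-1) + -1·(-1·0 - 1·-1)
    = 0·1 - 2·0 + -1·1
    = 0 + 0 + -1 = -1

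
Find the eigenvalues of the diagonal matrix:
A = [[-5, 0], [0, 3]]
λ₁ = -5, λ₂ = 3

The characteristic polynomial of A is det(A - λI) = (-5 - λ)(3 - λ) = 0.
The roots are λ = -5 and λ = 3, so the eigenvalues are the diagonal entries.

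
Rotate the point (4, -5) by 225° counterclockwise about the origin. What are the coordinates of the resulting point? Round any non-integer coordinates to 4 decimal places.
(-6.3640, 0.7071)

Rotation matrix R(θ) = [[cos θ, -sin θ], [sin θ, cos θ]]; for θ = 225°:
R = [[-√2/2, √2/2], [-√2/2, -√2/2]]
Result: R × [4, -5]ᵀ = [-√2/2·4 + (√2/2)·-5, -√2/2·4 + (-√2/2)·-5]ᵀ = (-6.3640, 0.7071)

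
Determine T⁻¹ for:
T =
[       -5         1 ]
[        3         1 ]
det(T) = -8
T⁻¹ =
[     -1/8       1/8 ]
[      3/8       5/8 ]

For a 2×2 matrix T = [[a, b], [c, d]] with det(T) ≠ 0, T⁻¹ = (1/det(T)) * [[d, -b], [-c, a]].
det(T) = (-5)*(1) - (1)*(3) = -5 - 3 = -8.
T⁻¹ = (1/-8) * [[1, -1], [-3, -5]].
Dividing each entry by -8 and reducing:
T⁻¹ =
[     -1/8       1/8 ]
[      3/8       5/8 ]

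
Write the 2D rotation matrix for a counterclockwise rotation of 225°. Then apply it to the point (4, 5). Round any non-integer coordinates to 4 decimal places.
R = [[-√2/2, √2/2], [-√2/2, -√2/2]]; R·(4, 5) = (0.7071, -6.3640)

Rotation matrix formula: R(θ) = [[cos θ, -sin θ], [sin θ, cos θ]]
For θ = 225°:
cos(225°) = -√2/2
sin(225°) = -√2/2
R = [[-√2/2, √2/2], [-√2/2, -√2/2]]
Apply to (4, 5): [-√2/2·4 + (√2/2)·5, -√2/2·4 + -√2/2·5] = (0.7071, -6.3640)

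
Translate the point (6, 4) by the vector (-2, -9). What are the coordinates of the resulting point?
(4, -5)

Translation by (-2, -9):
x' = 6 + -2 = 4
y' = 4 + -9 = -5
Homogeneous matrix: [[1, 0, -2], [0, 1, -9], [0, 0, 1]]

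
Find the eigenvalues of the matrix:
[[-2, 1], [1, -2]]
λ = -3 and λ = -1

Characteristic equation: det(A - λI) = 0
λ² - (trace)λ + (det) = 0
λ² - (-4)λ + (3) = 0
λ² + 4λ + 3 = 0
Solving: λ = -3, -1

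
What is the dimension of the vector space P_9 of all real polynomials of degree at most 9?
Dimension = 10

A polynomial of degree at most 9 can be written as a₀ + a₁x + a₂x² + … + a_9x^9, with 10 free coefficients a₀, …, a_9.
The set {1, x, x², …, x^9} is a basis: it spans P_9 (every such polynomial is a linear combination of these) and is linearly independent (a polynomial is zero iff all its coefficients are zero).
Therefore dim(P_9) = 9 + 1 = 10.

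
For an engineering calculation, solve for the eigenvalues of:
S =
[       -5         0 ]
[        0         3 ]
λ = -5, 3

Solve det(S - λI) = 0. For a 2×2 matrix the characteristic equation is λ² - (trace)λ + det = 0.
trace(S) = a + d = -5 + 3 = -2.
det(S) = a*d - b*c = (-5)*(3) - (0)*(0) = -15 - 0 = -15.
Characteristic equation: λ² - (-2)λ + (-15) = 0.
Discriminant = (-2)² - 4*(-15) = 4 + 60 = 64.
λ = (-2 ± √64) / 2 = (-2 ± 8) / 2 = -5, 3.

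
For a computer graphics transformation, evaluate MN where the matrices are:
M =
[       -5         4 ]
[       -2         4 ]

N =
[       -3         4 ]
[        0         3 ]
MN =
[       15        -8 ]
[        6         4 ]

Matrix multiplication: (MN)[i][j] = sum over k of M[i][k] * N[k][j].
  (MN)[0][0] = (-5)*(-3) + (4)*(0) = 15
  (MN)[0][1] = (-5)*(4) + (4)*(3) = -8
  (MN)[1][0] = (-2)*(-3) + (4)*(0) = 6
  (MN)[1][1] = (-2)*(4) + (4)*(3) = 4
MN =
[       15        -8 ]
[        6         4 ]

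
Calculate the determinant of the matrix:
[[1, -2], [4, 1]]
9

For a 2×2 matrix [[a, b], [c, d]], det = ad - bc
det = (1)(1) - (-2)(4) = 1 - -8 = 9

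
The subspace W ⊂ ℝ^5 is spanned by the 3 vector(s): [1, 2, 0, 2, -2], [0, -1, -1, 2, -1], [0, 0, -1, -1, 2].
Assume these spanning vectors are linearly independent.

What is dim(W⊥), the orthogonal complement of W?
dim(W⊥) = 2

For any subspace W of ℝ^n, dim(W) + dim(W⊥) = n (the whole-space dimension).
Here the given 3 vectors are linearly independent, so dim(W) = 3.
Thus dim(W⊥) = n - dim(W) = 5 - 3 = 2.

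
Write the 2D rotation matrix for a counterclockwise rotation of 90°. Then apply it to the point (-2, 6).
R = [[0, -1], [1, 0]]; R·(-2, 6) = (-6, -2)

Rotation matrix formula: R(θ) = [[cos θ, -sin θ], [sin θ, cos θ]]
For θ = 90°:
cos(90°) = 0
sin(90°) = 1
R = [[0, -1], [1, 0]]
Apply to (-2, 6): [0·-2 + (-1)·6, 1·-2 + 0·6] = (-6, -2)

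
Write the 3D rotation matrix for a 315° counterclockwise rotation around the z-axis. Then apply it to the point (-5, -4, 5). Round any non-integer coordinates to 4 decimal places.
R = [[√2/2, √2/2, 0], [-√2/2, √2/2, 0], [0, 0, 1]]; R·(-5, -4, 5) = (-6.3640, 0.7071, 5.0000)

Rotation matrix for 315° around z-axis:
cos(315°) = √2/2, sin(315°) = -√2/2
R = [[√2/2, √2/2, 0], [-√2/2, √2/2, 0], [0, 0, 1]]
Apply to (-5, -4, 5): R·[-5, -4, 5]ᵀ = (-6.3640, 0.7071, 5.0000)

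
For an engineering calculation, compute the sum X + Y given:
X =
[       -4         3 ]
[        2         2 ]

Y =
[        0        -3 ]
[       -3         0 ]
X + Y =
[       -4         0 ]
[       -1         2 ]

Matrix addition is elementwise: (X+Y)[i][j] = X[i][j] + Y[i][j].
  (X+Y)[0][0] = (-4) + (0) = -4
  (X+Y)[0][1] = (3) + (-3) = 0
  (X+Y)[1][0] = (2) + (-3) = -1
  (X+Y)[1][1] = (2) + (0) = 2
X + Y =
[       -4         0 ]
[       -1         2 ]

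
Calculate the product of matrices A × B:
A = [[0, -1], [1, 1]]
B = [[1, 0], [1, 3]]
[[-1, -3], [2, 3]]

Matrix multiplication:
C[0][0] = 0×1 + -1×1 = -1
C[0][1] = 0×0 + -1×3 = -3
C[1][0] = 1×1 + 1×1 = 2
C[1][1] = 1×0 + 1×3 = 3
Result: [[-1, -3], [2, 3]]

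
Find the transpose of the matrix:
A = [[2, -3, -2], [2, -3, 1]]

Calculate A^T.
[[2, 2], [-3, -3], [-2, 1]]

The transpose sends entry (i,j) to (j,i); rows become columns.
Row 0 of A: [2, -3, -2] -> column 0 of A^T.
Row 1 of A: [2, -3, 1] -> column 1 of A^T.
A^T = [[2, 2], [-3, -3], [-2, 1]]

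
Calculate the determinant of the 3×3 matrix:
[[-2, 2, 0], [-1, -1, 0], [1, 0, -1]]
-4

Expansion along first row:
det = -2·det([[-1,0],[0,-1]]) - 2·det([[-1,0],[1,-1]]) + 0·det([[-1,-1],[1,0]])
    = -2·(-1·-1 - 0·0) - 2·(-1·-1 - 0·1) + 0·(-1·0 - -1·1)
    = -2·1 - 2·1 + 0·1
    = -2 + -2 + 0 = -4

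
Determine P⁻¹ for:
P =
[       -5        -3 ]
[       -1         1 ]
det(P) = -8
P⁻¹ =
[     -1/8      -3/8 ]
[     -1/8       5/8 ]

For a 2×2 matrix P = [[a, b], [c, d]] with det(P) ≠ 0, P⁻¹ = (1/det(P)) * [[d, -b], [-c, a]].
det(P) = (-5)*(1) - (-3)*(-1) = -5 - 3 = -8.
P⁻¹ = (1/-8) * [[1, 3], [1, -5]].
Dividing each entry by -8 and reducing:
P⁻¹ =
[     -1/8      -3/8 ]
[     -1/8       5/8 ]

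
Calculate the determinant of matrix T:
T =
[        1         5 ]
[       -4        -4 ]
det(T) = 16

For a 2×2 matrix [[a, b], [c, d]], det = a*d - b*c.
det(T) = (1)*(-4) - (5)*(-4) = -4 + 20 = 16.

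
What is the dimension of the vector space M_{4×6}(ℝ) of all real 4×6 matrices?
Dimension = 24

A real 4×6 matrix is determined by its 4·6 = 24 independent entries.
A standard basis is {E_ij : 1 ≤ i ≤ 4, 1 ≤ j ≤ 6}, where E_ij has a 1 in position (i, j) and 0 elsewhere — there are 24 such matrices, and they are linearly independent and span M_{4×6}(ℝ).
Therefore dim(M_{4×6}(ℝ)) = 24.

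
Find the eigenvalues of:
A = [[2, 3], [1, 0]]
λ = -1, 3

Solve det(A - λI) = 0. For a 2×2 matrix this is λ² - (trace)λ + det = 0.
trace(A) = 2 + 0 = 2.
det(A) = (2)*(0) - (3)*(1) = 0 - 3 = -3.
Characteristic equation: λ² - (2)λ + (-3) = 0.
Discriminant: (2)² - 4*(-3) = 4 + 12 = 16.
Roots: λ = (2 ± √16) / 2 = -1, 3.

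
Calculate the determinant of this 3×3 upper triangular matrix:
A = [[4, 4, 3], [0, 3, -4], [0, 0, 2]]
24

The determinant of a triangular matrix is the product of its diagonal entries (the off-diagonal entries above the diagonal do not affect it).
det(A) = (4) * (3) * (2) = 24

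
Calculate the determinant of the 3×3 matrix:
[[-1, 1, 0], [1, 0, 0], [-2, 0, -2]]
2

Expansion along first row:
det = -1·det([[0,0],[0,-2]]) - 1·det([[1,0],[-2,-2]]) + 0·det([[1,0],[-2,0]])
    = -1·(0·-2 - 0·0) - 1·(1·-2 - 0·-2) + 0·(1·0 - 0·-2)
    = -1·0 - 1·-2 + 0·0
    = 0 + 2 + 0 = 2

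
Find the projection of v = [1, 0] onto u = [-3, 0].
[1, 0]

The projection of v onto u is proj_u(v) = ((v·u) / (u·u)) · u.
v·u = (1)*(-3) + (0)*(0) = -3.
u·u = (-3)*(-3) + (0)*(0) = 9.
coefficient = -3 / 9 = -1/3.
proj_u(v) = -1/3 · [-3, 0] = [1, 0].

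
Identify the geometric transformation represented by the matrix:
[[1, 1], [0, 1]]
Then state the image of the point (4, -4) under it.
horizontal shear with factor 1; image of (4, -4) is (0, -4)

The matrix [[1, k], [0, 1]] sends (x, y) to (x + 1y, y), leaving the y-coordinate fixed: a horizontal shear.
The matrix [[1, 1], [0, 1]] represents: horizontal shear with factor 1.
Applying it to (4, -4): [1·4 + 1·-4, 0·4 + 1·-4] = (0, -4).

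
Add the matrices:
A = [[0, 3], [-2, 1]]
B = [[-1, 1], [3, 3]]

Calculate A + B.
[[-1, 4], [1, 4]]

Add corresponding elements:
(0)+(-1)=-1
(3)+(1)=4
(-2)+(3)=1
(1)+(3)=4
A + B = [[-1, 4], [1, 4]]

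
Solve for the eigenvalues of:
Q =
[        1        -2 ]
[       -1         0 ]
λ = -1, 2

Solve det(Q - λI) = 0. For a 2×2 matrix the characteristic equation is λ² - (trace)λ + det = 0.
trace(Q) = a + d = 1 + 0 = 1.
det(Q) = a*d - b*c = (1)*(0) - (-2)*(-1) = 0 - 2 = -2.
Characteristic equation: λ² - (1)λ + (-2) = 0.
Discriminant = (1)² - 4*(-2) = 1 + 8 = 9.
λ = (1 ± √9) / 2 = (1 ± 3) / 2 = -1, 2.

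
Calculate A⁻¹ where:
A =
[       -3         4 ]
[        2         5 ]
det(A) = -23
A⁻¹ =
[    -5/23      4/23 ]
[     2/23      3/23 ]

For a 2×2 matrix A = [[a, b], [c, d]] with det(A) ≠ 0, A⁻¹ = (1/det(A)) * [[d, -b], [-c, a]].
det(A) = (-3)*(5) - (4)*(2) = -15 - 8 = -23.
A⁻¹ = (1/-23) * [[5, -4], [-2, -3]].
Dividing each entry by -23 and reducing:
A⁻¹ =
[    -5/23      4/23 ]
[     2/23      3/23 ]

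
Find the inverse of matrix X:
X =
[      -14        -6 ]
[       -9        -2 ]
det(X) = -26
X⁻¹ =
[     1/13     -3/13 ]
[    -9/26      7/13 ]

For a 2×2 matrix X = [[a, b], [c, d]] with det(X) ≠ 0, X⁻¹ = (1/det(X)) * [[d, -b], [-c, a]].
det(X) = (-14)*(-2) - (-6)*(-9) = 28 - 54 = -26.
X⁻¹ = (1/-26) * [[-2, 6], [9, -14]].
Dividing each entry by -26 and reducing:
X⁻¹ =
[     1/13     -3/13 ]
[    -9/26      7/13 ]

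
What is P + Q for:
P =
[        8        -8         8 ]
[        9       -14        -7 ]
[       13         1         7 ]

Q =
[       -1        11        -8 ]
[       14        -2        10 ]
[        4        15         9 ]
P + Q =
[        7         3         0 ]
[       23       -16         3 ]
[       17        16        16 ]

Matrix addition is elementwise: (P+Q)[i][j] = P[i][j] + Q[i][j].
  (P+Q)[0][0] = (8) + (-1) = 7
  (P+Q)[0][1] = (-8) + (11) = 3
  (P+Q)[0][2] = (8) + (-8) = 0
  (P+Q)[1][0] = (9) + (14) = 23
  (P+Q)[1][1] = (-14) + (-2) = -16
  (P+Q)[1][2] = (-7) + (10) = 3
  (P+Q)[2][0] = (13) + (4) = 17
  (P+Q)[2][1] = (1) + (15) = 16
  (P+Q)[2][2] = (7) + (9) = 16
P + Q =
[        7         3         0 ]
[       23       -16         3 ]
[       17        16        16 ]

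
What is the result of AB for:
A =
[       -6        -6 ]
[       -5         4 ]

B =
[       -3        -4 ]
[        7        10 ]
AB =
[      -24       -36 ]
[       43        60 ]

Matrix multiplication: (AB)[i][j] = sum over k of A[i][k] * B[k][j].
  (AB)[0][0] = (-6)*(-3) + (-6)*(7) = -24
  (AB)[0][1] = (-6)*(-4) + (-6)*(10) = -36
  (AB)[1][0] = (-5)*(-3) + (4)*(7) = 43
  (AB)[1][1] = (-5)*(-4) + (4)*(10) = 60
AB =
[      -24       -36 ]
[       43        60 ]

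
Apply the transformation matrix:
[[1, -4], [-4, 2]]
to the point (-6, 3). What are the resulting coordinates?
(-18, 30)

Matrix multiplication:
[[1, -4], [-4, 2]] × [-6, 3]ᵀ
= [1×-6 + -4×3, -4×-6 + 2×3]ᵀ
= [-18.0000, 30.0000]ᵀ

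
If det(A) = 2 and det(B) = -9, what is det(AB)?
-18

Use the multiplicative property of determinants: det(AB) = det(A)*det(B).
det(AB) = (2)*(-9) = -18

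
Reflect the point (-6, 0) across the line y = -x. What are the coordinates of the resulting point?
(0, 6)

Reflection across line y = -x: (-6, 0) → (0, 6)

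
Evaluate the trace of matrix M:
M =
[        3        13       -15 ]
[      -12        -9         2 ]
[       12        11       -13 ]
tr(M) = 3 - 9 - 13 = -19

The trace of a square matrix is the sum of its diagonal entries.
Diagonal entries of M: M[0][0] = 3, M[1][1] = -9, M[2][2] = -13.
tr(M) = 3 - 9 - 13 = -19.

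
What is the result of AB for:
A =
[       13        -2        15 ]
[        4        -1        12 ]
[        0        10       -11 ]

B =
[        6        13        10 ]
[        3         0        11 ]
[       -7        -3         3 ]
AB =
[      -33       124       153 ]
[      -63        16        65 ]
[      107        33        77 ]

Matrix multiplication: (AB)[i][j] = sum over k of A[i][k] * B[k][j].
  (AB)[0][0] = (13)*(6) + (-2)*(3) + (15)*(-7) = -33
  (AB)[0][1] = (13)*(13) + (-2)*(0) + (15)*(-3) = 124
  (AB)[0][2] = (13)*(10) + (-2)*(11) + (15)*(3) = 153
  (AB)[1][0] = (4)*(6) + (-1)*(3) + (12)*(-7) = -63
  (AB)[1][1] = (4)*(13) + (-1)*(0) + (12)*(-3) = 16
  (AB)[1][2] = (4)*(10) + (-1)*(11) + (12)*(3) = 65
  (AB)[2][0] = (0)*(6) + (10)*(3) + (-11)*(-7) = 107
  (AB)[2][1] = (0)*(13) + (10)*(0) + (-11)*(-3) = 33
  (AB)[2][2] = (0)*(10) + (10)*(11) + (-11)*(3) = 77
AB =
[      -33       124       153 ]
[      -63        16        65 ]
[      107        33        77 ]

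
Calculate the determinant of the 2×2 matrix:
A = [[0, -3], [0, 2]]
0

For A = [[a, b], [c, d]], det(A) = a*d - b*c.
det(A) = (0)*(2) - (-3)*(0) = 0 - 0 = 0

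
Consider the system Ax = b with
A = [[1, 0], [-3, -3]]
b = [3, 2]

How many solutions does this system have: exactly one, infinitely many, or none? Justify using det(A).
Exactly one solution

Compute det(A) = (1)*(-3) - (0)*(-3) = -3.
Because det(A) ≠ 0, A is invertible and Ax = b has a unique solution for every b (here x = A⁻¹ b).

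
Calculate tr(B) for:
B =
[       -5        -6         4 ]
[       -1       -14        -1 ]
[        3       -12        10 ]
tr(B) = -5 - 14 + 10 = -9

The trace of a square matrix is the sum of its diagonal entries.
Diagonal entries of B: B[0][0] = -5, B[1][1] = -14, B[2][2] = 10.
tr(B) = -5 - 14 + 10 = -9.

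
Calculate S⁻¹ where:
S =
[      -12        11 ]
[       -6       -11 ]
det(S) = 198
S⁻¹ =
[    -1/18     -1/18 ]
[     1/33     -2/33 ]

For a 2×2 matrix S = [[a, b], [c, d]] with det(S) ≠ 0, S⁻¹ = (1/det(S)) * [[d, -b], [-c, a]].
det(S) = (-12)*(-11) - (11)*(-6) = 132 + 66 = 198.
S⁻¹ = (1/198) * [[-11, -11], [6, -12]].
Dividing each entry by 198 and reducing:
S⁻¹ =
[    -1/18     -1/18 ]
[     1/33     -2/33 ]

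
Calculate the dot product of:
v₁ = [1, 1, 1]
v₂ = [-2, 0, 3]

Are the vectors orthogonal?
1, No

The dot product is the sum of products of corresponding components.
v₁·v₂ = (1)*(-2) + (1)*(0) + (1)*(3) = -2 + 0 + 3 = 1.
Two vectors are orthogonal iff their dot product is 0; here the dot product is 1, so the vectors are not orthogonal.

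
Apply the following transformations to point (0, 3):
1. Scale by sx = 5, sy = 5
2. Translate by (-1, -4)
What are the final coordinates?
(-1, 11)

Step 1: Scale (0, 3) by (sx, sy) = (5, 5) → (0, 15)
Step 2: Translate by (-1, -4) → (-1, 11)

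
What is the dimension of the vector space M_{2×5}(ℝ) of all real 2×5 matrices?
Dimension = 10

A real 2×5 matrix is determined by its 2·5 = 10 independent entries.
A standard basis is {E_ij : 1 ≤ i ≤ 2, 1 ≤ j ≤ 5}, where E_ij has a 1 in position (i, j) and 0 elsewhere — there are 10 such matrices, and they are linearly independent and span M_{2×5}(ℝ).
Therefore dim(M_{2×5}(ℝ)) = 10.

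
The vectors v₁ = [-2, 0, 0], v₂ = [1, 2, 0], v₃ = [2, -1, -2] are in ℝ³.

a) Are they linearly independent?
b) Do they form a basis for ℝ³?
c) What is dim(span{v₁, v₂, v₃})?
Yes independent, yes basis, dim = 3

Stack v₁, v₂, v₃ as rows of a 3×3 matrix.
[[-2, 0, 0]; [1, 2, 0]; [2, -1, -2]] is already lower triangular with nonzero diagonal entries (-2, 2, -2), so its determinant is the product of the diagonal entries, det = (-2)·(2)·(-2) = 8 ≠ 0, and the rows are linearly independent.
Three linearly independent vectors in ℝ³ form a basis for ℝ³, so dim(span{v₁,v₂,v₃}) = 3.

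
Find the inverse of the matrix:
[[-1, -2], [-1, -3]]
[[-3, 2], [1, -1]]

For [[a,b],[c,d]], inverse = (1/det)·[[d,-b],[-c,a]]
det = -1·-3 - -2·-1 = 1
Inverse = (1/1)·[[-3, 2], [1, -1]]
        = [[-3, 2], [1, -1]]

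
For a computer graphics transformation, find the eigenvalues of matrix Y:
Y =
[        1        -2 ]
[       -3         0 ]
λ = -2, 3

Solve det(Y - λI) = 0. For a 2×2 matrix the characteristic equation is λ² - (trace)λ + det = 0.
trace(Y) = a + d = 1 + 0 = 1.
det(Y) = a*d - b*c = (1)*(0) - (-2)*(-3) = 0 - 6 = -6.
Characteristic equation: λ² - (1)λ + (-6) = 0.
Discriminant = (1)² - 4*(-6) = 1 + 24 = 25.
λ = (1 ± √25) / 2 = (1 ± 5) / 2 = -2, 3.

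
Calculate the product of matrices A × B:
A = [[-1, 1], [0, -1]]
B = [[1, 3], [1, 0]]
[[0, -3], [-1, 0]]

Matrix multiplication:
C[0][0] = -1×1 + 1×1 = 0
C[0][1] = -1×3 + 1×0 = -3
C[1][0] = 0×1 + -1×1 = -1
C[1][1] = 0×3 + -1×0 = 0
Result: [[0, -3], [-1, 0]]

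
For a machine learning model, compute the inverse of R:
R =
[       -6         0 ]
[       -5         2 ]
det(R) = -12
R⁻¹ =
[     -1/6         0 ]
[    -5/12       1/2 ]

For a 2×2 matrix R = [[a, b], [c, d]] with det(R) ≠ 0, R⁻¹ = (1/det(R)) * [[d, -b], [-c, a]].
det(R) = (-6)*(2) - (0)*(-5) = -12 - 0 = -12.
R⁻¹ = (1/-12) * [[2, 0], [5, -6]].
Dividing each entry by -12 and reducing:
R⁻¹ =
[     -1/6         0 ]
[    -5/12       1/2 ]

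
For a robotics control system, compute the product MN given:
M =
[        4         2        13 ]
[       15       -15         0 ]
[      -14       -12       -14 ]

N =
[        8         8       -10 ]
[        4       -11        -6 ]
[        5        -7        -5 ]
MN =
[      105       -81      -117 ]
[       60       285       -60 ]
[     -230       118       282 ]

Matrix multiplication: (MN)[i][j] = sum over k of M[i][k] * N[k][j].
  (MN)[0][0] = (4)*(8) + (2)*(4) + (13)*(5) = 105
  (MN)[0][1] = (4)*(8) + (2)*(-11) + (13)*(-7) = -81
  (MN)[0][2] = (4)*(-10) + (2)*(-6) + (13)*(-5) = -117
  (MN)[1][0] = (15)*(8) + (-15)*(4) + (0)*(5) = 60
  (MN)[1][1] = (15)*(8) + (-15)*(-11) + (0)*(-7) = 285
  (MN)[1][2] = (15)*(-10) + (-15)*(-6) + (0)*(-5) = -60
  (MN)[2][0] = (-14)*(8) + (-12)*(4) + (-14)*(5) = -230
  (MN)[2][1] = (-14)*(8) + (-12)*(-11) + (-14)*(-7) = 118
  (MN)[2][2] = (-14)*(-10) + (-12)*(-6) + (-14)*(-5) = 282
MN =
[      105       -81      -117 ]
[       60       285       -60 ]
[     -230       118       282 ]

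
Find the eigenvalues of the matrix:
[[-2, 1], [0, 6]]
λ = -2 and λ = 6

Characteristic equation: det(A - λI) = 0
λ² - (trace)λ + (det) = 0
λ² - (4)λ + (-12) = 0
λ² - 4λ - 12 = 0
Solving: λ = -2, 6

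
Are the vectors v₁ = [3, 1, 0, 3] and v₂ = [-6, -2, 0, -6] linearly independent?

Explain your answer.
No, linearly dependent (v₂ = -2·v₁)

Check whether there is a scalar k with v₂ = k·v₁.
Comparing components, k = -2 satisfies -2·[3, 1, 0, 3] = [-6, -2, 0, -6].
Since v₂ is a scalar multiple of v₁, the two vectors are linearly dependent.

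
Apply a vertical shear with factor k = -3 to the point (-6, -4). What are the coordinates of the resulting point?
(-6, 14)

Shear matrix for vertical shear with factor k = -3:
[[1, 0], [-3, 1]]
Result: (-6, -4) → (-6, 14)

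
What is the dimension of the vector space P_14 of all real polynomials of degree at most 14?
Dimension = 15

A polynomial of degree at most 14 can be written as a₀ + a₁x + a₂x² + … + a_14x^14, with 15 free coefficients a₀, …, a_14.
The set {1, x, x², …, x^14} is a basis: it spans P_14 (every such polynomial is a linear combination of these) and is linearly independent (a polynomial is zero iff all its coefficients are zero).
Therefore dim(P_14) = 14 + 1 = 15.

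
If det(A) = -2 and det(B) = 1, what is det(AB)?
-2

Use the multiplicative property of determinants: det(AB) = det(A)*det(B).
det(AB) = (-2)*(1) = -2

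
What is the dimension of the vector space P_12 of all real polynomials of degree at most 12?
Dimension = 13

A polynomial of degree at most 12 can be written as a₀ + a₁x + a₂x² + … + a_12x^12, with 13 free coefficients a₀, …, a_12.
The set {1, x, x², …, x^12} is a basis: it spans P_12 (every such polynomial is a linear combination of these) and is linearly independent (a polynomial is zero iff all its coefficients are zero).
Therefore dim(P_12) = 12 + 1 = 13.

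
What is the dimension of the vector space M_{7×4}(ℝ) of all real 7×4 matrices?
Dimension = 28

A real 7×4 matrix is determined by its 7·4 = 28 independent entries.
A standard basis is {E_ij : 1 ≤ i ≤ 7, 1 ≤ j ≤ 4}, where E_ij has a 1 in position (i, j) and 0 elsewhere — there are 28 such matrices, and they are linearly independent and span M_{7×4}(ℝ).
Therefore dim(M_{7×4}(ℝ)) = 28.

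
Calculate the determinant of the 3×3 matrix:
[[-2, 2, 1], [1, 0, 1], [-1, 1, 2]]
-3

Expansion along first row:
det = -2·det([[0,1],[1,2]]) - 2·det([[1,1],[-1,2]]) + 1·det([[1,0],[-1,1]])
    = -2·(0·2 - 1·1) - 2·(1·2 - 1·-1) + 1·(1·1 - 0·-1)
    = -2·-1 - 2·3 + 1·1
    = 2 + -6 + 1 = -3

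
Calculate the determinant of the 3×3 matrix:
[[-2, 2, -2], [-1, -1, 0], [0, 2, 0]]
4

Expansion along first row:
det = -2·det([[-1,0],[2,0]]) - 2·det([[-1,0],[0,0]]) + -2·det([[-1,-1],[0,2]])
    = -2·(-1·0 - 0·2) - 2·(-1·0 - 0·0) + -2·(-1·2 - -1·0)
    = -2·0 - 2·0 + -2·-2
    = 0 + 0 + 4 = 4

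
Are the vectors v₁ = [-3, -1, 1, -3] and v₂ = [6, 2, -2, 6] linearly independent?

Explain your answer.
No, linearly dependent (v₂ = -2·v₁)

Check whether there is a scalar k with v₂ = k·v₁.
Comparing components, k = -2 satisfies -2·[-3, -1, 1, -3] = [6, 2, -2, 6].
Since v₂ is a scalar multiple of v₁, the two vectors are linearly dependent.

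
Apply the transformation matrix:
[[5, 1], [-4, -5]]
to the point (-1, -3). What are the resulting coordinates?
(-8, 19)

Matrix multiplication:
[[5, 1], [-4, -5]] × [-1, -3]ᵀ
= [5×-1 + 1×-3, -4×-1 + -5×-3]ᵀ
= [-8.0000, 19.0000]ᵀ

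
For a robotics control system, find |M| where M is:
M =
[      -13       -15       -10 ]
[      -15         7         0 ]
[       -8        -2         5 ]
det(M) = -2440

Expand along row 0 (cofactor expansion): det(M) = a*(e*i - f*h) - b*(d*i - f*g) + c*(d*h - e*g), where the 3×3 is [[a, b, c], [d, e, f], [g, h, i]].
Minor M_00 = (7)*(5) - (0)*(-2) = 35 - 0 = 35.
Minor M_01 = (-15)*(5) - (0)*(-8) = -75 - 0 = -75.
Minor M_02 = (-15)*(-2) - (7)*(-8) = 30 + 56 = 86.
det(M) = (-13)*(35) - (-15)*(-75) + (-10)*(86) = -455 - 1125 - 860 = -2440.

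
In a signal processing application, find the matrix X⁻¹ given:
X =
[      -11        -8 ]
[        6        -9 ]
det(X) = 147
X⁻¹ =
[    -3/49     8/147 ]
[    -2/49   -11/147 ]

For a 2×2 matrix X = [[a, b], [c, d]] with det(X) ≠ 0, X⁻¹ = (1/det(X)) * [[d, -b], [-c, a]].
det(X) = (-11)*(-9) - (-8)*(6) = 99 + 48 = 147.
X⁻¹ = (1/147) * [[-9, 8], [-6, -11]].
Dividing each entry by 147 and reducing:
X⁻¹ =
[    -3/49     8/147 ]
[    -2/49   -11/147 ]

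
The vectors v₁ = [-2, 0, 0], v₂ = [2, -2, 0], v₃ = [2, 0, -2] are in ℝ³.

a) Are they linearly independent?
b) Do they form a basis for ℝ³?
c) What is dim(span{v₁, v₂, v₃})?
Yes independent, yes basis, dim = 3

Stack v₁, v₂, v₃ as rows of a 3×3 matrix.
[[-2, 0, 0]; [2, -2, 0]; [2, 0, -2]] is already lower triangular with nonzero diagonal entries (-2, -2, -2), so its determinant is the product of the diagonal entries, det = (-2)·(-2)·(-2) = -8 ≠ 0, and the rows are linearly independent.
Three linearly independent vectors in ℝ³ form a basis for ℝ³, so dim(span{v₁,v₂,v₃}) = 3.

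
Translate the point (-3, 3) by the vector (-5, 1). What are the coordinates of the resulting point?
(-8, 4)

Translation by (-5, 1):
x' = -3 + -5 = -8
y' = 3 + 1 = 4
Homogeneous matrix: [[1, 0, -5], [0, 1, 1], [0, 0, 1]]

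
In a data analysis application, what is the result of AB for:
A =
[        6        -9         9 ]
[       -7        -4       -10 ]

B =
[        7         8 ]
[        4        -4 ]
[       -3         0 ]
AB =
[      -21        84 ]
[      -35       -40 ]

Matrix multiplication: (AB)[i][j] = sum over k of A[i][k] * B[k][j].
  (AB)[0][0] = (6)*(7) + (-9)*(4) + (9)*(-3) = -21
  (AB)[0][1] = (6)*(8) + (-9)*(-4) + (9)*(0) = 84
  (AB)[1][0] = (-7)*(7) + (-4)*(4) + (-10)*(-3) = -35
  (AB)[1][1] = (-7)*(8) + (-4)*(-4) + (-10)*(0) = -40
AB =
[      -21        84 ]
[      -35       -40 ]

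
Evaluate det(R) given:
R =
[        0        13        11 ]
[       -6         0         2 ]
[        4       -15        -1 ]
det(R) = 1016

Expand along row 0 (cofactor expansion): det(R) = a*(e*i - f*h) - b*(d*i - f*g) + c*(d*h - e*g), where the 3×3 is [[a, b, c], [d, e, f], [g, h, i]].
Minor M_00 = (0)*(-1) - (2)*(-15) = 0 + 30 = 30.
Minor M_01 = (-6)*(-1) - (2)*(4) = 6 - 8 = -2.
Minor M_02 = (-6)*(-15) - (0)*(4) = 90 - 0 = 90.
det(R) = (0)*(30) - (13)*(-2) + (11)*(90) = 0 + 26 + 990 = 1016.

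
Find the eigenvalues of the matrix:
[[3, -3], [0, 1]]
λ = 1 and λ = 3

Characteristic equation: det(A - λI) = 0
λ² - (trace)λ + (det) = 0
λ² - (4)λ + (3) = 0
λ² - 4λ + 3 = 0
Solving: λ = 1, 3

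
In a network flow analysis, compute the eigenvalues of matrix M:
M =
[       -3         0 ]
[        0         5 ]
λ = -3, 5

Solve det(M - λI) = 0. For a 2×2 matrix the characteristic equation is λ² - (trace)λ + det = 0.
trace(M) = a + d = -3 + 5 = 2.
det(M) = a*d - b*c = (-3)*(5) - (0)*(0) = -15 - 0 = -15.
Characteristic equation: λ² - (2)λ + (-15) = 0.
Discriminant = (2)² - 4*(-15) = 4 + 60 = 64.
λ = (2 ± √64) / 2 = (2 ± 8) / 2 = -3, 5.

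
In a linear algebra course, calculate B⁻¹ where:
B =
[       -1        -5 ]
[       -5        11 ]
det(B) = -36
B⁻¹ =
[   -11/36     -5/36 ]
[    -5/36      1/36 ]

For a 2×2 matrix B = [[a, b], [c, d]] with det(B) ≠ 0, B⁻¹ = (1/det(B)) * [[d, -b], [-c, a]].
det(B) = (-1)*(11) - (-5)*(-5) = -11 - 25 = -36.
B⁻¹ = (1/-36) * [[11, 5], [5, -1]].
Dividing each entry by -36 and reducing:
B⁻¹ =
[   -11/36     -5/36 ]
[    -5/36      1/36 ]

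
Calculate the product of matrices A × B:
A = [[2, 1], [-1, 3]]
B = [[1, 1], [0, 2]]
[[2, 4], [-1, 5]]

Matrix multiplication:
C[0][0] = 2×1 + 1×0 = 2
C[0][1] = 2×1 + 1×2 = 4
C[1][0] = -1×1 + 3×0 = -1
C[1][1] = -1×1 + 3×2 = 5
Result: [[2, 4], [-1, 5]]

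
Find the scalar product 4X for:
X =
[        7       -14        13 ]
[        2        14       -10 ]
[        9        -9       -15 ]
4X =
[       28       -56        52 ]
[        8        56       -40 ]
[       36       -36       -60 ]

Scalar multiplication is elementwise: (4X)[i][j] = 4 * X[i][j].
  (4X)[0][0] = 4 * (7) = 28
  (4X)[0][1] = 4 * (-14) = -56
  (4X)[0][2] = 4 * (13) = 52
  (4X)[1][0] = 4 * (2) = 8
  (4X)[1][1] = 4 * (14) = 56
  (4X)[1][2] = 4 * (-10) = -40
  (4X)[2][0] = 4 * (9) = 36
  (4X)[2][1] = 4 * (-9) = -36
  (4X)[2][2] = 4 * (-15) = -60
4X =
[       28       -56        52 ]
[        8        56       -40 ]
[       36       -36       -60 ]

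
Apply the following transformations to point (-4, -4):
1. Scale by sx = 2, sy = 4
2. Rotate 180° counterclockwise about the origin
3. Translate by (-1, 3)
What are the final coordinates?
(7, 19)

Step 1: Scale → (-8, -16)
Step 2: Rotate 180° → (8, 16)
Step 3: Translate → (7, 19)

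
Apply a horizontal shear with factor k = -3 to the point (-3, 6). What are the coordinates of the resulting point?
(-21, 6)

Shear matrix for horizontal shear with factor k = -3:
[[1, -3], [0, 1]]
Result: (-3, 6) → (-21, 6)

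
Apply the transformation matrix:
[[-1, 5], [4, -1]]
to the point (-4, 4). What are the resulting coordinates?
(24, -20)

Matrix multiplication:
[[-1, 5], [4, -1]] × [-4, 4]ᵀ
= [-1×-4 + 5×4, 4×-4 + -1×4]ᵀ
= [24.0000, -20.0000]ᵀ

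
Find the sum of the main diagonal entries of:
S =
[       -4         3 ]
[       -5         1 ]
tr(S) = -4 + 1 = -3

The trace of a square matrix is the sum of its diagonal entries.
Diagonal entries of S: S[0][0] = -4, S[1][1] = 1.
tr(S) = -4 + 1 = -3.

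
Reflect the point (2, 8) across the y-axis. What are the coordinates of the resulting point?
(-2, 8)

Reflection across y-axis: (2, 8) → (-2, 8)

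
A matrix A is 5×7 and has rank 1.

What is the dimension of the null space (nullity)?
6

The rank-nullity theorem for an m×n matrix states:
rank(A) + nullity(A) = n (the number of columns).
Here n = 7 and rank(A) = 1, so nullity(A) = 7 - 1 = 6.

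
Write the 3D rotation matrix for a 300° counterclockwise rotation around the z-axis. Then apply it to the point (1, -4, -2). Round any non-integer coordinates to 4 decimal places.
R = [[1/2, √3/2, 0], [-√3/2, 1/2, 0], [0, 0, 1]]; R·(1, -4, -2) = (-2.9641, -2.8660, -2.0000)

Rotation matrix for 300° around z-axis:
cos(300°) = 1/2, sin(300°) = -√3/2
R = [[1/2, √3/2, 0], [-√3/2, 1/2, 0], [0, 0, 1]]
Apply to (1, -4, -2): R·[1, -4, -2]ᵀ = (-2.9641, -2.8660, -2.0000)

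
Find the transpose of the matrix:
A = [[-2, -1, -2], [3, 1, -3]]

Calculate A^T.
[[-2, 3], [-1, 1], [-2, -3]]

The transpose sends entry (i,j) to (j,i); rows become columns.
Row 0 of A: [-2, -1, -2] -> column 0 of A^T.
Row 1 of A: [3, 1, -3] -> column 1 of A^T.
A^T = [[-2, 3], [-1, 1], [-2, -3]]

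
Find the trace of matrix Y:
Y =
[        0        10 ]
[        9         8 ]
tr(Y) = 0 + 8 = 8

The trace of a square matrix is the sum of its diagonal entries.
Diagonal entries of Y: Y[0][0] = 0, Y[1][1] = 8.
tr(Y) = 0 + 8 = 8.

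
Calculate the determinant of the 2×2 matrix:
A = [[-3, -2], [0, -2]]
6

For A = [[a, b], [c, d]], det(A) = a*d - b*c.
det(A) = (-3)*(-2) - (-2)*(0) = 6 - 0 = 6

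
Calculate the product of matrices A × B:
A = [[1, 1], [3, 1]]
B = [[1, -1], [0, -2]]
[[1, -3], [3, -5]]

Matrix multiplication:
C[0][0] = 1×1 + 1×0 = 1
C[0][1] = 1×-1 + 1×-2 = -3
C[1][0] = 3×1 + 1×0 = 3
C[1][1] = 3×-1 + 1×-2 = -5
Result: [[1, -3], [3, -5]]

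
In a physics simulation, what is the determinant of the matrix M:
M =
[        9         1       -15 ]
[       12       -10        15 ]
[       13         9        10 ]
det(M) = -5610

Expand along row 0 (cofactor expansion): det(M) = a*(e*i - f*h) - b*(d*i - f*g) + c*(d*h - e*g), where the 3×3 is [[a, b, c], [d, e, f], [g, h, i]].
Minor M_00 = (-10)*(10) - (15)*(9) = -100 - 135 = -235.
Minor M_01 = (12)*(10) - (15)*(13) = 120 - 195 = -75.
Minor M_02 = (12)*(9) - (-10)*(13) = 108 + 130 = 238.
det(M) = (9)*(-235) - (1)*(-75) + (-15)*(238) = -2115 + 75 - 3570 = -5610.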